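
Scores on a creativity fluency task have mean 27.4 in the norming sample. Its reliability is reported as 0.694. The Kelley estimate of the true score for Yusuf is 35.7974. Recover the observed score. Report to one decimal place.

39.5

T̂ = ρX + (1 − ρ)μ  ⇒  X = (T̂ − (1 − ρ)μ) / ρ
X = (35.7974 − 0.306 × 27.4) / 0.694 = (35.7974 − 8.3844) / 0.694 = 27.4130 / 0.694 = 39.500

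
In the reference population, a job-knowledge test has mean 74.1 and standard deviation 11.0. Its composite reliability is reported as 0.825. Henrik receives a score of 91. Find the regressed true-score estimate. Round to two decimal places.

Weight the observed score by reliability and the mean by (1 − reliability): T̂ = 0.825·91 + 0.175·74.1 = 75.075 + 12.9675 = 88.043.

88.04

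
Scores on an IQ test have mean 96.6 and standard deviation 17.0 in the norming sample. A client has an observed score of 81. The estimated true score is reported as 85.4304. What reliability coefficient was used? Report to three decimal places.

0.716

T̂ = ρX + (1 − ρ)μ  ⇒  T̂ − μ = ρ(X − μ)
ρ = (T̂ − μ)/(X − μ) = (85.4304 − 96.6) / (81 − 96.6) = -11.1696 / -15.6 = 0.71600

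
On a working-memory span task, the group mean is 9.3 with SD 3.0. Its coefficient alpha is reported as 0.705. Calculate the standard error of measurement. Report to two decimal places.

SEM = SD · √(1 − ρ) = 3.0 × √0.295 = 3.0 × 0.5431 = 1.629

1.63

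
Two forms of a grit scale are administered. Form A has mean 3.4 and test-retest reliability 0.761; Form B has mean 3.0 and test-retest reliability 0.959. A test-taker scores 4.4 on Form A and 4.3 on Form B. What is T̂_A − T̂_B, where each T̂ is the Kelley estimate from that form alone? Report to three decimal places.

T̂_A = 0.761(4.4) + 0.239(3.4) = 4.16100
T̂_B = 0.959(4.3) + 0.041(3.0) = 4.24670
T̂_A − T̂_B = -0.08570

-0.086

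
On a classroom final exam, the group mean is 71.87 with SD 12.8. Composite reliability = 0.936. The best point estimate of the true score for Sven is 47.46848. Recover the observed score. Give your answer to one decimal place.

T̂ = ρX + (1 − ρ)μ  ⇒  X = (T̂ − (1 − ρ)μ) / ρ
X = (47.46848 − 0.064 × 71.87) / 0.936 = (47.46848 − 4.59968) / 0.936 = 42.86880 / 0.936 = 45.800

45.8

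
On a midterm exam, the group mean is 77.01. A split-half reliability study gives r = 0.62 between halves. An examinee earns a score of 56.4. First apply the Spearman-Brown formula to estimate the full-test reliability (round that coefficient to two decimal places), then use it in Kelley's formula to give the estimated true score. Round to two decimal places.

Spearman-Brown: ρ = 2r/(1 + r) = 2(0.62)/(1 + 0.62) = 1.240/1.62 = 0.7654 → 0.77
T̂ = 0.77(56.4) + 0.23(77.01) = 43.428 + 17.7123 = 61.140 → 61.14

61.14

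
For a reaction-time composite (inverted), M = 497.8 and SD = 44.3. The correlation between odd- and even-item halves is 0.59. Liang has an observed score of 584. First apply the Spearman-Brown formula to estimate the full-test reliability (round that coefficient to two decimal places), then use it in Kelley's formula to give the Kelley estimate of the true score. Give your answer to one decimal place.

561.6

Spearman-Brown: ρ = 2r/(1 + r) = 2(0.59)/(1 + 0.59) = 1.180/1.59 = 0.7421 → 0.74
T̂ = 0.74(584) + 0.26(497.8) = 432.16 + 129.428 = 561.59 → 561.6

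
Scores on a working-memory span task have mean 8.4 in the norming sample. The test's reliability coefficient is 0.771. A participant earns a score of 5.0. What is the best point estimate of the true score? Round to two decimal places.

Weight the observed score by reliability and the mean by (1 − reliability): T̂ = 0.771·5.0 + 0.229·8.4 = 3.8550 + 1.9236 = 5.779.

5.78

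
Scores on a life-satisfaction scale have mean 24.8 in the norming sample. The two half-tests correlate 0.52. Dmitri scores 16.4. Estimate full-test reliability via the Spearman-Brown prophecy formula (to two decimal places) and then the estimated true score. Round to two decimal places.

Spearman-Brown: ρ = 2r/(1 + r) = 2(0.52)/(1 + 0.52) = 1.040/1.52 = 0.6842 → 0.68
Weight the observed score by reliability and the mean by (1 − reliability): T̂ = 0.68·16.4 + 0.32·24.8 = 11.152 + 7.936 = 19.088.

19.09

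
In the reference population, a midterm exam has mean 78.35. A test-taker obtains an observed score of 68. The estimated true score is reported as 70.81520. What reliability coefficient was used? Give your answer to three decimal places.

T̂ = ρX + (1 − ρ)μ  ⇒  T̂ − μ = ρ(X − μ)
ρ = (T̂ − μ)/(X − μ) = (70.81520 − 78.35) / (68 − 78.35) = -7.53480 / -10.35 = 0.72800

0.728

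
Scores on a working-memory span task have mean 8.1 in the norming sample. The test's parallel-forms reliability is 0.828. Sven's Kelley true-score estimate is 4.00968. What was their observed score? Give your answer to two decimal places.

3.16

T̂ = ρX + (1 − ρ)μ  ⇒  X = (T̂ − (1 − ρ)μ) / ρ
X = (4.00968 − 0.172 × 8.1) / 0.828 = (4.00968 − 1.3932) / 0.828 = 2.61648 / 0.828 = 3.1600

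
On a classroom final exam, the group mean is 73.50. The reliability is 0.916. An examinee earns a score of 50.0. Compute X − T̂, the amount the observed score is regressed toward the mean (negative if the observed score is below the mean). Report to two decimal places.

T̂ = ρX + (1 − ρ)μ
  = 0.916 × 50.0 + 0.084 × 73.50
  = 45.8000 + 6.17400
  = 51.9740
  ≈ 51.974
X − T̂ = 50.0 − 51.974 = -1.974 → -1.97

-1.97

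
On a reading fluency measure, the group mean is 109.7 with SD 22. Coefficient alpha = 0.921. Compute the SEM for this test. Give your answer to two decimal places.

6.18

SEM = SD · √(1 − ρ) = 22 × √0.079 = 22 × 0.2811 = 6.184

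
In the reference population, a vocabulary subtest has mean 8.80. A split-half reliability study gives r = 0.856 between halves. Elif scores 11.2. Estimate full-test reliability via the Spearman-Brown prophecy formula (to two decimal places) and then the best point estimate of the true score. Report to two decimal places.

11.01

Spearman-Brown: ρ = 2r/(1 + r) = 2(0.856)/(1 + 0.856) = 1.7120/1.856 = 0.9224 → 0.92
T̂ = 0.92(11.2) + 0.08(8.80) = 10.304 + 0.7040 = 11.008 → 11.01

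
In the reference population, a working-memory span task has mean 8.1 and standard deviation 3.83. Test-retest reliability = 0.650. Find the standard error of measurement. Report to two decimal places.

2.27

SEM = SD · √(1 − ρ) = 3.83 × √0.350 = 3.83 × 0.5916 = 2.266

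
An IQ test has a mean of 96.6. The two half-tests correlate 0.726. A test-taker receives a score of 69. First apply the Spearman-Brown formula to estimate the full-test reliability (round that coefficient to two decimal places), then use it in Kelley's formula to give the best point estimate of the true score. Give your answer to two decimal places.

73.42

Spearman-Brown: ρ = 2r/(1 + r) = 2(0.726)/(1 + 0.726) = 1.4520/1.726 = 0.8413 → 0.84
T̂ = 0.84(69) + 0.16(96.6) = 57.96 + 15.456 = 73.416 → 73.42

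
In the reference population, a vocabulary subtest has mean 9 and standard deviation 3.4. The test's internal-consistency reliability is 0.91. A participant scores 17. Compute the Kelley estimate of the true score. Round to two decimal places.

T̂ = ρX + (1 − ρ)μ
  = 0.91 × 17 + 0.09 × 9
  = 15.47 + 0.81
  = 16.280
  ≈ 16.28

16.28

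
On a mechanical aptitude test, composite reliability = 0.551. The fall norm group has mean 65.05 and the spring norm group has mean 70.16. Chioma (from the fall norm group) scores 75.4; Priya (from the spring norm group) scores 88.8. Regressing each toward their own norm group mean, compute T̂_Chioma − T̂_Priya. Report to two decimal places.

-9.68

T̂_Chioma = 0.551(75.4) + 0.449(65.05) = 70.7528
T̂_Priya = 0.551(88.8) + 0.449(70.16) = 80.4306
Difference = 70.7528 − 80.4306 = -9.6778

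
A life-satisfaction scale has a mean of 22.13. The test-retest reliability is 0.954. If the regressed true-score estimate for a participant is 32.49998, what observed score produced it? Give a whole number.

T̂ = ρX + (1 − ρ)μ  ⇒  X = (T̂ − (1 − ρ)μ) / ρ
X = (32.49998 − 0.046 × 22.13) / 0.954 = (32.49998 − 1.01798) / 0.954 = 31.48200 / 0.954 = 33.00

33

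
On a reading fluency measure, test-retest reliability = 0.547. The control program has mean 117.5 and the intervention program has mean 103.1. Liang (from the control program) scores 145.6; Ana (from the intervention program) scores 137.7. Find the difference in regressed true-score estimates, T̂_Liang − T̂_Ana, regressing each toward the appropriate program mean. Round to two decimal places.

10.84

T̂_Liang = 0.547(145.6) + 0.453(117.5) = 132.8707
T̂_Ana = 0.547(137.7) + 0.453(103.1) = 122.0262
Difference = 132.8707 − 122.0262 = 10.8445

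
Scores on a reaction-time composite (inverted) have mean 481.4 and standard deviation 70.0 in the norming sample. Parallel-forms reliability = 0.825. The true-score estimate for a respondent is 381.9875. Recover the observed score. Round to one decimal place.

T̂ = ρX + (1 − ρ)μ  ⇒  X = (T̂ − (1 − ρ)μ) / ρ
X = (381.9875 − 0.175 × 481.4) / 0.825 = (381.9875 − 84.2450) / 0.825 = 297.7425 / 0.825 = 360.900

360.9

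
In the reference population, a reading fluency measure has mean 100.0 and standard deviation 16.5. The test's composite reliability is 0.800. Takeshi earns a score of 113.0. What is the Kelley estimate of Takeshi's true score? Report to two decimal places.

T̂ = ρX + (1 − ρ)μ
  = 0.800 × 113.0 + 0.200 × 100.0
  = 90.4000 + 20.0000
  = 110.400
  ≈ 110.40

110.40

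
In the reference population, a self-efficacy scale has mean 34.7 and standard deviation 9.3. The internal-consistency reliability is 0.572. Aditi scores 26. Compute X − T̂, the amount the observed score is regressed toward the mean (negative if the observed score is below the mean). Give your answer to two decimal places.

-3.72

Weight the observed score by reliability and the mean by (1 − reliability): T̂ = 0.572·26 + 0.428·34.7 = 14.872 + 14.8516 = 29.7236.
X − T̂ = 26 − 29.724 = -3.724 → -3.72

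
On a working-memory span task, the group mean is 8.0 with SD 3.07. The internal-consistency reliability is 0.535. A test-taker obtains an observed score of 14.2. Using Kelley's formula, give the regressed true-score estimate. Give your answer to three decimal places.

11.317

T̂ = 0.535(14.2) + 0.465(8.0) = 7.5970 + 3.7200 = 11.3170 → 11.317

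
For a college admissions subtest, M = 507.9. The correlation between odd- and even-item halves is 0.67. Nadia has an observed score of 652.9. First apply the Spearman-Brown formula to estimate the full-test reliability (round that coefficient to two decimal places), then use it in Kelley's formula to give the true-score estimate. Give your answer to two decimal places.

623.90

Spearman-Brown: ρ = 2r/(1 + r) = 2(0.67)/(1 + 0.67) = 1.340/1.67 = 0.8024 → 0.80
T̂ = ρX + (1 − ρ)μ
  = 0.80 × 652.9 + 0.20 × 507.9
  = 522.320 + 101.580
  = 623.900
  ≈ 623.90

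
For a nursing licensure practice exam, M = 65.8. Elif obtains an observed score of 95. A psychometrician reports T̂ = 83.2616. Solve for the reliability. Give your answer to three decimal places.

T̂ = ρX + (1 − ρ)μ  ⇒  T̂ − μ = ρ(X − μ)
ρ = (T̂ − μ)/(X − μ) = (83.2616 − 65.8) / (95 − 65.8) = 17.4616 / 29.2 = 0.59800

0.598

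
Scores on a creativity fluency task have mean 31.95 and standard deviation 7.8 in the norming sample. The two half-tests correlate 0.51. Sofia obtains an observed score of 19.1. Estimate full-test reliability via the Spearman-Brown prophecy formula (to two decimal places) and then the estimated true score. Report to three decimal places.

23.212

Spearman-Brown: ρ = 2r/(1 + r) = 2(0.51)/(1 + 0.51) = 1.020/1.51 = 0.6755 → 0.68
T̂ = ρX + (1 − ρ)μ
  = 0.68 × 19.1 + 0.32 × 31.95
  = 12.988 + 10.2240
  = 23.2120
  ≈ 23.212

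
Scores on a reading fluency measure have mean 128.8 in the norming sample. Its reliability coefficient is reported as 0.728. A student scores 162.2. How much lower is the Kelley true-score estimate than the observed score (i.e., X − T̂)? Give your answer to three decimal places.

T̂ = ρX + (1 − ρ)μ
  = 0.728 × 162.2 + 0.272 × 128.8
  = 118.0816 + 35.0336
  = 153.11520
  ≈ 153.1152
X − T̂ = 162.2 − 153.1152 = 9.0848 → 9.085

9.085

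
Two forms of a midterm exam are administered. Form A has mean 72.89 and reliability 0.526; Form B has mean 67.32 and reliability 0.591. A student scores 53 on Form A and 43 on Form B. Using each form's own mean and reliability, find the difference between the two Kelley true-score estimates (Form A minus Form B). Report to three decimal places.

9.481

T̂_A = 0.526(53) + 0.474(72.89) = 62.42786
T̂_B = 0.591(43) + 0.409(67.32) = 52.94688
T̂_A − T̂_B = 9.48098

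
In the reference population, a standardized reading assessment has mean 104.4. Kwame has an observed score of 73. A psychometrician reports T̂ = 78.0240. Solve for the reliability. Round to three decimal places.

0.840

T̂ = ρX + (1 − ρ)μ  ⇒  T̂ − μ = ρ(X − μ)
ρ = (T̂ − μ)/(X − μ) = (78.0240 − 104.4) / (73 − 104.4) = -26.3760 / -31.4 = 0.84000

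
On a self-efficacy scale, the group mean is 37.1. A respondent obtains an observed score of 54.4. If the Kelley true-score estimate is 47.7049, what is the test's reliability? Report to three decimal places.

0.613

T̂ = ρX + (1 − ρ)μ  ⇒  T̂ − μ = ρ(X − μ)
ρ = (T̂ − μ)/(X − μ) = (47.7049 − 37.1) / (54.4 − 37.1) = 10.6049 / 17.3 = 0.61300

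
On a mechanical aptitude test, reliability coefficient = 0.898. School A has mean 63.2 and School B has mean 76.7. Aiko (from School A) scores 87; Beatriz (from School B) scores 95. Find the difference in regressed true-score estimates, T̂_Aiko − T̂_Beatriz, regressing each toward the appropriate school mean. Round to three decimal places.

T̂_Aiko = 0.898(87) + 0.102(63.2) = 84.57240
T̂_Beatriz = 0.898(95) + 0.102(76.7) = 93.13340
Difference = 84.57240 − 93.13340 = -8.56100

-8.561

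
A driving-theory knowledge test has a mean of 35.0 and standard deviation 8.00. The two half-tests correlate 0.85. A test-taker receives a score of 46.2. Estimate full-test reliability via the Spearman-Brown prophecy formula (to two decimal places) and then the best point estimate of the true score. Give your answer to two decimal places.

Spearman-Brown: ρ = 2r/(1 + r) = 2(0.85)/(1 + 0.85) = 1.700/1.85 = 0.9189 → 0.92
Regress the observed score toward the mean by the unreliability: T̂ = 0.92·46.2 + 0.08·35.0 = 42.504 + 2.800 = 45.304.

45.30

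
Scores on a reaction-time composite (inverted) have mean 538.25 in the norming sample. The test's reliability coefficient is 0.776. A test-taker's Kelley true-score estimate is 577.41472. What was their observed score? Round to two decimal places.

T̂ = ρX + (1 − ρ)μ  ⇒  X = (T̂ − (1 − ρ)μ) / ρ
X = (577.41472 − 0.224 × 538.25) / 0.776 = (577.41472 − 120.56800) / 0.776 = 456.84672 / 0.776 = 588.7200

588.72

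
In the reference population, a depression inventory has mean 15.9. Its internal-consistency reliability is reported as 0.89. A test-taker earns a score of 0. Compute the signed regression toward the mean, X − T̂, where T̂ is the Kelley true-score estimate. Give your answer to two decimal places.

-1.75

Regress the observed score toward the mean by the unreliability: T̂ = 0.89·0 + 0.11·15.9 = 0.00 + 1.749 = 1.7490.
X − T̂ = 0 − 1.749 = -1.749 → -1.75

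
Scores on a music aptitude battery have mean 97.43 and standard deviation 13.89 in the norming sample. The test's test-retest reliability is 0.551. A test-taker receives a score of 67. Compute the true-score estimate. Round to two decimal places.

80.66

T̂ = ρX + (1 − ρ)μ
  = 0.551 × 67 + 0.449 × 97.43
  = 36.917 + 43.74607
  = 80.663
  ≈ 80.66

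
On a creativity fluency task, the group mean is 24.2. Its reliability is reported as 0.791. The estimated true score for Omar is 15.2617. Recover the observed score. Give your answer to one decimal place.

T̂ = ρX + (1 − ρ)μ  ⇒  X = (T̂ − (1 − ρ)μ) / ρ
X = (15.2617 − 0.209 × 24.2) / 0.791 = (15.2617 − 5.0578) / 0.791 = 10.2039 / 0.791 = 12.900

12.9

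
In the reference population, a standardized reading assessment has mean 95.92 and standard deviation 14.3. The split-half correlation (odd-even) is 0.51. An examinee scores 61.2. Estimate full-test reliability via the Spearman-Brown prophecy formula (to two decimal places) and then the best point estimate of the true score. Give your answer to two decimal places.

Spearman-Brown: ρ = 2r/(1 + r) = 2(0.51)/(1 + 0.51) = 1.020/1.51 = 0.6755 → 0.68
T̂ = 0.68(61.2) + 0.32(95.92) = 41.616 + 30.6944 = 72.310 → 72.31

72.31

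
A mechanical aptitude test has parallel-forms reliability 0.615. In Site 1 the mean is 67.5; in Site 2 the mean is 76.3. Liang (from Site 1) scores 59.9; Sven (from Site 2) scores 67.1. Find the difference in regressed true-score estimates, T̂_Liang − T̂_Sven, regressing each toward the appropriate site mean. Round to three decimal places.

-7.816

T̂_Liang = 0.615(59.9) + 0.385(67.5) = 62.82600
T̂_Sven = 0.615(67.1) + 0.385(76.3) = 70.64200
Difference = 62.82600 − 70.64200 = -7.81600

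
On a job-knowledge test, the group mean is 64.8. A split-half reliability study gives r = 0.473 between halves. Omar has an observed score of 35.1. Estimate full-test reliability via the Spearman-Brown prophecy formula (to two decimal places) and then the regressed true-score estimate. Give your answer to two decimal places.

Spearman-Brown: ρ = 2r/(1 + r) = 2(0.473)/(1 + 0.473) = 0.9460/1.473 = 0.6422 → 0.64
Weight the observed score by reliability and the mean by (1 − reliability): T̂ = 0.64·35.1 + 0.36·64.8 = 22.464 + 23.328 = 45.792.

45.79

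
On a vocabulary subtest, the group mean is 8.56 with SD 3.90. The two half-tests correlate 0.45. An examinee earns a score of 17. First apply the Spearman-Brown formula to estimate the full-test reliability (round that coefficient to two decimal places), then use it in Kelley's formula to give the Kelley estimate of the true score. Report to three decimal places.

13.793

Spearman-Brown: ρ = 2r/(1 + r) = 2(0.45)/(1 + 0.45) = 0.900/1.45 = 0.6207 → 0.62
Regress the observed score toward the mean by the unreliability: T̂ = 0.62·17 + 0.38·8.56 = 10.54 + 3.2528 = 13.7928.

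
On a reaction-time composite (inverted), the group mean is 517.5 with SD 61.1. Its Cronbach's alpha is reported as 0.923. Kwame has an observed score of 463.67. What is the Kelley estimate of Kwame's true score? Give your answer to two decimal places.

Weight the observed score by reliability and the mean by (1 − reliability): T̂ = 0.923·463.67 + 0.077·517.5 = 427.96741 + 39.8475 = 467.815.

467.81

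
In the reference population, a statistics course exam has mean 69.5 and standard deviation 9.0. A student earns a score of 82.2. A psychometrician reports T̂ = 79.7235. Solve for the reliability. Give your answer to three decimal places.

0.805

T̂ = ρX + (1 − ρ)μ  ⇒  T̂ − μ = ρ(X − μ)
ρ = (T̂ − μ)/(X − μ) = (79.7235 − 69.5) / (82.2 − 69.5) = 10.2235 / 12.7 = 0.80500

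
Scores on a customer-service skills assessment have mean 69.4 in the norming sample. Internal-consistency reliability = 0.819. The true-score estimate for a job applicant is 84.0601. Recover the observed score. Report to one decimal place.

T̂ = ρX + (1 − ρ)μ  ⇒  X = (T̂ − (1 − ρ)μ) / ρ
X = (84.0601 − 0.181 × 69.4) / 0.819 = (84.0601 − 12.5614) / 0.819 = 71.4987 / 0.819 = 87.300

87.3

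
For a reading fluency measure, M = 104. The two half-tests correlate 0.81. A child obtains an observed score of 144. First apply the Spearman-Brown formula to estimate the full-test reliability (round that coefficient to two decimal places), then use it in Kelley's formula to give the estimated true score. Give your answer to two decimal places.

Spearman-Brown: ρ = 2r/(1 + r) = 2(0.81)/(1 + 0.81) = 1.620/1.81 = 0.8950 → 0.90
T̂ = ρX + (1 − ρ)μ
  = 0.90 × 144 + 0.10 × 104
  = 129.60 + 10.40
  = 140.000
  ≈ 140.00

140.00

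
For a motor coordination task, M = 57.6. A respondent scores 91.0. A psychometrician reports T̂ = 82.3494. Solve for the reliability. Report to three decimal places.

0.741

T̂ = ρX + (1 − ρ)μ  ⇒  T̂ − μ = ρ(X − μ)
ρ = (T̂ − μ)/(X − μ) = (82.3494 − 57.6) / (91.0 − 57.6) = 24.7494 / 33.4 = 0.74100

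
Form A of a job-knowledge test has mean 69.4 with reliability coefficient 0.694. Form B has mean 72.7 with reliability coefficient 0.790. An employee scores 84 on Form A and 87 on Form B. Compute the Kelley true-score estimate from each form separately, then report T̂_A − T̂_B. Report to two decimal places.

-4.46

T̂_A = 0.694(84) + 0.306(69.4) = 79.5324
T̂_B = 0.790(87) + 0.210(72.7) = 83.9970
T̂_A − T̂_B = -4.4646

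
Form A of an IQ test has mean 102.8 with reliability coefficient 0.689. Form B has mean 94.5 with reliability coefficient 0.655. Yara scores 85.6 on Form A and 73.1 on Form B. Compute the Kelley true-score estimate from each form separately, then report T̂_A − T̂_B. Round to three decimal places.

10.466

T̂_A = 0.689(85.6) + 0.311(102.8) = 90.94920
T̂_B = 0.655(73.1) + 0.345(94.5) = 80.48300
T̂_A − T̂_B = 10.46620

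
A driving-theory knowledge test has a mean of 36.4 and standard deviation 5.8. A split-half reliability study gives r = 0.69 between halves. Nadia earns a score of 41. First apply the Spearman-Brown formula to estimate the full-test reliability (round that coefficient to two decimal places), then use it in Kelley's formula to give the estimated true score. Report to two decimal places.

Spearman-Brown: ρ = 2r/(1 + r) = 2(0.69)/(1 + 0.69) = 1.380/1.69 = 0.8166 → 0.82
Kelley's formula gives T̂ = 0.82·41 + 0.18·36.4 = 33.62 + 6.552 = 40.172.

40.17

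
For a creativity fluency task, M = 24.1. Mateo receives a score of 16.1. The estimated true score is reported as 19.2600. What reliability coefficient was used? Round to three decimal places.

T̂ = ρX + (1 − ρ)μ  ⇒  T̂ − μ = ρ(X − μ)
ρ = (T̂ − μ)/(X − μ) = (19.2600 − 24.1) / (16.1 − 24.1) = -4.8400 / -8.0 = 0.60500

0.605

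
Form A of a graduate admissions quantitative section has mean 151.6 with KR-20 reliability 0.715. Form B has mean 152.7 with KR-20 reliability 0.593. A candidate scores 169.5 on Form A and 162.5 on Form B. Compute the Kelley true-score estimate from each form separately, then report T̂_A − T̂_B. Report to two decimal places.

5.89

T̂_A = 0.715(169.5) + 0.285(151.6) = 164.3985
T̂_B = 0.593(162.5) + 0.407(152.7) = 158.5114
T̂_A − T̂_B = 5.8871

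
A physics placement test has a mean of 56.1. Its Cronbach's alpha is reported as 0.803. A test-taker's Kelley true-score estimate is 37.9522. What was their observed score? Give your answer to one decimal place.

T̂ = ρX + (1 − ρ)μ  ⇒  X = (T̂ − (1 − ρ)μ) / ρ
X = (37.9522 − 0.197 × 56.1) / 0.803 = (37.9522 − 11.0517) / 0.803 = 26.9005 / 0.803 = 33.500

33.5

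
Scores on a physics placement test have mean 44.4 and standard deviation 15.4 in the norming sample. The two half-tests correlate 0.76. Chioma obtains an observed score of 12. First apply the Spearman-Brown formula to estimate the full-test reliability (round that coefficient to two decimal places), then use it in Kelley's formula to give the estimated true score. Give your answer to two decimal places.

16.54

Spearman-Brown: ρ = 2r/(1 + r) = 2(0.76)/(1 + 0.76) = 1.520/1.76 = 0.8636 → 0.86
T̂ = ρX + (1 − ρ)μ
  = 0.86 × 12 + 0.14 × 44.4
  = 10.32 + 6.216
  = 16.536
  ≈ 16.54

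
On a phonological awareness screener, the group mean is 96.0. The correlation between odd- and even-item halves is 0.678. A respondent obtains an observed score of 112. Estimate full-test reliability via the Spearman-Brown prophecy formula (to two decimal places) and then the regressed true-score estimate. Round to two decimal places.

108.96

Spearman-Brown: ρ = 2r/(1 + r) = 2(0.678)/(1 + 0.678) = 1.3560/1.678 = 0.8081 → 0.81
T̂ = ρX + (1 − ρ)μ
  = 0.81 × 112 + 0.19 × 96.0
  = 90.72 + 18.240
  = 108.960
  ≈ 108.96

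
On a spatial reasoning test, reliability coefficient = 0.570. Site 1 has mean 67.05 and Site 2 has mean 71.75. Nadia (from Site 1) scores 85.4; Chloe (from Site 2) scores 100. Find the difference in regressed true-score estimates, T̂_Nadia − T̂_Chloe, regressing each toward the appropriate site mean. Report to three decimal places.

T̂_Nadia = 0.570(85.4) + 0.430(67.05) = 77.50950
T̂_Chloe = 0.570(100) + 0.430(71.75) = 87.85250
Difference = 77.50950 − 87.85250 = -10.34300

-10.343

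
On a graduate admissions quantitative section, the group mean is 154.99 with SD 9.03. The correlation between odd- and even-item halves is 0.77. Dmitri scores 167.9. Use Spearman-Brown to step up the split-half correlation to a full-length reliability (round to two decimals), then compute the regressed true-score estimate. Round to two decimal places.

166.22

Spearman-Brown: ρ = 2r/(1 + r) = 2(0.77)/(1 + 0.77) = 1.540/1.77 = 0.8701 → 0.87
T̂ = 0.87(167.9) + 0.13(154.99) = 146.073 + 20.1487 = 166.222 → 166.22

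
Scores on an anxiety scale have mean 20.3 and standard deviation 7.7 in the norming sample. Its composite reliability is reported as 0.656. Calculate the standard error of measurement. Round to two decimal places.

SEM = SD · √(1 − ρ) = 7.7 × √0.344 = 7.7 × 0.5865 = 4.516

4.52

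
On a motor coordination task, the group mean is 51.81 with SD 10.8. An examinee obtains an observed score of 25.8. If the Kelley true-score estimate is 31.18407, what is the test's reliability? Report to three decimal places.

T̂ = ρX + (1 − ρ)μ  ⇒  T̂ − μ = ρ(X − μ)
ρ = (T̂ − μ)/(X − μ) = (31.18407 − 51.81) / (25.8 − 51.81) = -20.62593 / -26.01 = 0.79300

0.793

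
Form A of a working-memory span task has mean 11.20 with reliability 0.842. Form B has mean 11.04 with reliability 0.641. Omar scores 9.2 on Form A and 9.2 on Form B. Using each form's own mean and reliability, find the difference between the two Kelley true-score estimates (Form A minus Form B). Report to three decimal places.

-0.345

T̂_A = 0.842(9.2) + 0.158(11.20) = 9.51600
T̂_B = 0.641(9.2) + 0.359(11.04) = 9.86056
T̂_A − T̂_B = -0.34456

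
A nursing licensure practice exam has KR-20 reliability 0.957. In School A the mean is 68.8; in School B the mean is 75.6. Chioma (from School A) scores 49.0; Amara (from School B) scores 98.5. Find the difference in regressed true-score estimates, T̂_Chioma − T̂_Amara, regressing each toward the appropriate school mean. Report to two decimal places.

-47.66

T̂_Chioma = 0.957(49.0) + 0.043(68.8) = 49.8514
T̂_Amara = 0.957(98.5) + 0.043(75.6) = 97.5153
Difference = 49.8514 − 97.5153 = -47.6639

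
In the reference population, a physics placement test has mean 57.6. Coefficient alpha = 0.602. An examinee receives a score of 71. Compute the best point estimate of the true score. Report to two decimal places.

Weight the observed score by reliability and the mean by (1 − reliability): T̂ = 0.602·71 + 0.398·57.6 = 42.742 + 22.9248 = 65.667.

65.67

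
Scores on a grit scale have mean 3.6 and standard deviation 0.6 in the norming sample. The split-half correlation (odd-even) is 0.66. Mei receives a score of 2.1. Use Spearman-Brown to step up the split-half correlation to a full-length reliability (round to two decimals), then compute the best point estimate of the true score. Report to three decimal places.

2.400

Spearman-Brown: ρ = 2r/(1 + r) = 2(0.66)/(1 + 0.66) = 1.320/1.66 = 0.7952 → 0.80
T̂ = 0.80(2.1) + 0.20(3.6) = 1.680 + 0.720 = 2.4000 → 2.400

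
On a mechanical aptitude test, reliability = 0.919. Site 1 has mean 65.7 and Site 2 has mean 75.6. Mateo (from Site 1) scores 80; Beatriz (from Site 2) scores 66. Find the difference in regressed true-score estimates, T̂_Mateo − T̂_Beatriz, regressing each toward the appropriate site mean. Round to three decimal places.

12.064

T̂_Mateo = 0.919(80) + 0.081(65.7) = 78.84170
T̂_Beatriz = 0.919(66) + 0.081(75.6) = 66.77760
Difference = 78.84170 − 66.77760 = 12.06410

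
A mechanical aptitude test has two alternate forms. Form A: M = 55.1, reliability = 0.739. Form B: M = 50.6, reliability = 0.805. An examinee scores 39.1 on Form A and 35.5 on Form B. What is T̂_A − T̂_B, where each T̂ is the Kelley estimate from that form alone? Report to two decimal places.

4.83

T̂_A = 0.739(39.1) + 0.261(55.1) = 43.2760
T̂_B = 0.805(35.5) + 0.195(50.6) = 38.4445
T̂_A − T̂_B = 4.8315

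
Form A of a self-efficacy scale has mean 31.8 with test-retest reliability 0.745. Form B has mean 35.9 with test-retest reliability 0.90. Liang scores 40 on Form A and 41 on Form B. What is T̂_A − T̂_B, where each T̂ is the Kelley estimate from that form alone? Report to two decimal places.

-2.58

T̂_A = 0.745(40) + 0.255(31.8) = 37.9090
T̂_B = 0.90(41) + 0.10(35.9) = 40.4900
T̂_A − T̂_B = -2.5810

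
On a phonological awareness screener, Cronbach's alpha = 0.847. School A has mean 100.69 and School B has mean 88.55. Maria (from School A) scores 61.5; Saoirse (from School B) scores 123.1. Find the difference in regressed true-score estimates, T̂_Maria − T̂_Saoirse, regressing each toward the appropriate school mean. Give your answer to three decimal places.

T̂_Maria = 0.847(61.5) + 0.153(100.69) = 67.49607
T̂_Saoirse = 0.847(123.1) + 0.153(88.55) = 117.81385
Difference = 67.49607 − 117.81385 = -50.31778

-50.318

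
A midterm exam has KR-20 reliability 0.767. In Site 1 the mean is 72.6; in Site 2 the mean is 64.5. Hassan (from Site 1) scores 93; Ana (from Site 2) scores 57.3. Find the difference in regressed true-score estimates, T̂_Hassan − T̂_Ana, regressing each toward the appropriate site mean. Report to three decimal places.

T̂_Hassan = 0.767(93) + 0.233(72.6) = 88.24680
T̂_Ana = 0.767(57.3) + 0.233(64.5) = 58.97760
Difference = 88.24680 − 58.97760 = 29.26920

29.269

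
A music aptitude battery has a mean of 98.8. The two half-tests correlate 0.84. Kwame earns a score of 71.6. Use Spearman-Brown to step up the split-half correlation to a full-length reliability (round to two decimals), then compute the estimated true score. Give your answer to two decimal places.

Spearman-Brown: ρ = 2r/(1 + r) = 2(0.84)/(1 + 0.84) = 1.680/1.84 = 0.9130 → 0.91
T̂ = 0.91(71.6) + 0.09(98.8) = 65.156 + 8.892 = 74.048 → 74.05

74.05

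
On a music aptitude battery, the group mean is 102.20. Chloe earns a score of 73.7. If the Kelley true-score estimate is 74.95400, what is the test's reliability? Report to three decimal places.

T̂ = ρX + (1 − ρ)μ  ⇒  T̂ − μ = ρ(X − μ)
ρ = (T̂ − μ)/(X − μ) = (74.95400 − 102.20) / (73.7 − 102.20) = -27.24600 / -28.50 = 0.95600

0.956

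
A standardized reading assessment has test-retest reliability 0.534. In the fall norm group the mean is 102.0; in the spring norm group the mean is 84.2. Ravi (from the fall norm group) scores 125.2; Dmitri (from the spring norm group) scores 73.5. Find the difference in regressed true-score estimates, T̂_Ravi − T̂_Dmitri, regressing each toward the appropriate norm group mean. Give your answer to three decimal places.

35.903

T̂_Ravi = 0.534(125.2) + 0.466(102.0) = 114.38880
T̂_Dmitri = 0.534(73.5) + 0.466(84.2) = 78.48620
Difference = 114.38880 − 78.48620 = 35.90260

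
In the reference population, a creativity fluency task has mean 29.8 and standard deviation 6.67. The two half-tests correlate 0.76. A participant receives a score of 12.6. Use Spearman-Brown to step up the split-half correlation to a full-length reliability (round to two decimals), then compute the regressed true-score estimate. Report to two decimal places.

Spearman-Brown: ρ = 2r/(1 + r) = 2(0.76)/(1 + 0.76) = 1.520/1.76 = 0.8636 → 0.86
T̂ = 0.86(12.6) + 0.14(29.8) = 10.836 + 4.172 = 15.008 → 15.01

15.01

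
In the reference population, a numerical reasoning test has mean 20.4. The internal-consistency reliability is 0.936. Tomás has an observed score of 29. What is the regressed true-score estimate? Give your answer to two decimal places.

28.45

Weight the observed score by reliability and the mean by (1 − reliability): T̂ = 0.936·29 + 0.064·20.4 = 27.144 + 1.3056 = 28.450.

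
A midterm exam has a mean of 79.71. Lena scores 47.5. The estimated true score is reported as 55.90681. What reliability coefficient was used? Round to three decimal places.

0.739

T̂ = ρX + (1 − ρ)μ  ⇒  T̂ − μ = ρ(X − μ)
ρ = (T̂ − μ)/(X − μ) = (55.90681 − 79.71) / (47.5 − 79.71) = -23.80319 / -32.21 = 0.73900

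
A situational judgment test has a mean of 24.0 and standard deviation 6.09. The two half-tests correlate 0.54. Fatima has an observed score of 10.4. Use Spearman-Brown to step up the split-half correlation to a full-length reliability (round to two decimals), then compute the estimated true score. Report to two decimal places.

Spearman-Brown: ρ = 2r/(1 + r) = 2(0.54)/(1 + 0.54) = 1.080/1.54 = 0.7013 → 0.70
Weight the observed score by reliability and the mean by (1 − reliability): T̂ = 0.70·10.4 + 0.30·24.0 = 7.280 + 7.200 = 14.480.

14.48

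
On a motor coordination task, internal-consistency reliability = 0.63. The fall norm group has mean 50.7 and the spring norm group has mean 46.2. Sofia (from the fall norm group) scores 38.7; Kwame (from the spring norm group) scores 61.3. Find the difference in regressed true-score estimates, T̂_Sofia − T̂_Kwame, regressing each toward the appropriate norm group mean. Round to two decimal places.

T̂_Sofia = 0.63(38.7) + 0.37(50.7) = 43.1400
T̂_Kwame = 0.63(61.3) + 0.37(46.2) = 55.7130
Difference = 43.1400 − 55.7130 = -12.5730

-12.57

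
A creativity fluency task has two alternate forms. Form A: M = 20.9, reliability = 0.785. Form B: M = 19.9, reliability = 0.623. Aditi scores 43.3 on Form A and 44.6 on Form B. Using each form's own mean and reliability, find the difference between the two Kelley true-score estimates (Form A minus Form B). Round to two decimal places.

T̂_A = 0.785(43.3) + 0.215(20.9) = 38.4840
T̂_B = 0.623(44.6) + 0.377(19.9) = 35.2881
T̂_A − T̂_B = 3.1959

3.20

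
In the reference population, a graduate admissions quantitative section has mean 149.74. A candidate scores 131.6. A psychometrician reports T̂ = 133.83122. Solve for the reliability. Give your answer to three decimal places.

T̂ = ρX + (1 − ρ)μ  ⇒  T̂ − μ = ρ(X − μ)
ρ = (T̂ − μ)/(X − μ) = (133.83122 − 149.74) / (131.6 − 149.74) = -15.90878 / -18.14 = 0.87700

0.877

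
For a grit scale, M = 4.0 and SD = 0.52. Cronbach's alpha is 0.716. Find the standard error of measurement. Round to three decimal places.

0.277

SEM = SD · √(1 − ρ) = 0.52 × √0.284 = 0.52 × 0.5329 = 0.2771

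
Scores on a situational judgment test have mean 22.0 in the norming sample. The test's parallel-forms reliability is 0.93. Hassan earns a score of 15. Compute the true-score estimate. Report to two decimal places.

Kelley's formula gives T̂ = 0.93·15 + 0.07·22.0 = 13.95 + 1.540 = 15.490.

15.49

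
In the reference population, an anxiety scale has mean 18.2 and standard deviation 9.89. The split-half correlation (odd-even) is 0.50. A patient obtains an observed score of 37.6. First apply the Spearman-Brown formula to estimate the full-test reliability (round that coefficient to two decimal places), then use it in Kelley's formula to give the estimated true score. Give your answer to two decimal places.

Spearman-Brown: ρ = 2r/(1 + r) = 2(0.50)/(1 + 0.50) = 1.000/1.50 = 0.6667 → 0.67
T̂ = 0.67(37.6) + 0.33(18.2) = 25.192 + 6.006 = 31.198 → 31.20

31.20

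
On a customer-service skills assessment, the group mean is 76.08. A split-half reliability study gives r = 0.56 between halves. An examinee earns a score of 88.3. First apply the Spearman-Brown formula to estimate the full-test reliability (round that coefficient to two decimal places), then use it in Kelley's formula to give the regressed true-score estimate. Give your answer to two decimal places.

Spearman-Brown: ρ = 2r/(1 + r) = 2(0.56)/(1 + 0.56) = 1.120/1.56 = 0.7179 → 0.72
T̂ = 0.72(88.3) + 0.28(76.08) = 63.576 + 21.3024 = 84.878 → 84.88

84.88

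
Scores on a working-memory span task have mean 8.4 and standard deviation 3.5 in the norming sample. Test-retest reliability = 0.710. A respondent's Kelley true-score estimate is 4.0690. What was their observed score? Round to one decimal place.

2.3

T̂ = ρX + (1 − ρ)μ  ⇒  X = (T̂ − (1 − ρ)μ) / ρ
X = (4.0690 − 0.290 × 8.4) / 0.710 = (4.0690 − 2.4360) / 0.710 = 1.6330 / 0.710 = 2.300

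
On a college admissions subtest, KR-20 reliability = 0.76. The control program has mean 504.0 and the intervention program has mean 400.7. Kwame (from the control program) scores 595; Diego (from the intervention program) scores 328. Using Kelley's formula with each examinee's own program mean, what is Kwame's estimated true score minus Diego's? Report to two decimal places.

227.71

T̂_Kwame = 0.76(595) + 0.24(504.0) = 573.1600
T̂_Diego = 0.76(328) + 0.24(400.7) = 345.4480
Difference = 573.1600 − 345.4480 = 227.7120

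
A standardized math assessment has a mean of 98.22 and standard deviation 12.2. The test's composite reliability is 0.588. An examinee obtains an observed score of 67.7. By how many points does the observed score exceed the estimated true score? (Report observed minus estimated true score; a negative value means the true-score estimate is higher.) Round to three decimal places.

-12.574

T̂ = 0.588(67.7) + 0.412(98.22) = 39.8076 + 40.46664 = 80.27424 → 80.2742
X − T̂ = 67.7 − 80.2742 = -12.5742 → -12.574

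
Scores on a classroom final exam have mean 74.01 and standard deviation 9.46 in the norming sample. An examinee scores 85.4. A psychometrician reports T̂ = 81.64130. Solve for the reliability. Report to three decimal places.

T̂ = ρX + (1 − ρ)μ  ⇒  T̂ − μ = ρ(X − μ)
ρ = (T̂ − μ)/(X − μ) = (81.64130 − 74.01) / (85.4 − 74.01) = 7.63130 / 11.39 = 0.67000

0.670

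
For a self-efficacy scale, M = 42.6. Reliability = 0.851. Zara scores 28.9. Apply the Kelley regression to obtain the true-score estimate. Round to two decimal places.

30.94

T̂ = ρX + (1 − ρ)μ
  = 0.851 × 28.9 + 0.149 × 42.6
  = 24.5939 + 6.3474
  = 30.941
  ≈ 30.94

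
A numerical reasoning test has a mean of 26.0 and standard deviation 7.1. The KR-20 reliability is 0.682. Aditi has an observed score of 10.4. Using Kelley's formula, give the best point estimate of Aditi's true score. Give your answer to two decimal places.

Weight the observed score by reliability and the mean by (1 − reliability): T̂ = 0.682·10.4 + 0.318·26.0 = 7.0928 + 8.2680 = 15.361.

15.36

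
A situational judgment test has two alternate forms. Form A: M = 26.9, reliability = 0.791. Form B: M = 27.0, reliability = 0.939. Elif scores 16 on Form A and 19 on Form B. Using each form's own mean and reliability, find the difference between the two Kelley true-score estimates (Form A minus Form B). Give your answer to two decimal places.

-1.21

T̂_A = 0.791(16) + 0.209(26.9) = 18.2781
T̂_B = 0.939(19) + 0.061(27.0) = 19.4880
T̂_A − T̂_B = -1.2099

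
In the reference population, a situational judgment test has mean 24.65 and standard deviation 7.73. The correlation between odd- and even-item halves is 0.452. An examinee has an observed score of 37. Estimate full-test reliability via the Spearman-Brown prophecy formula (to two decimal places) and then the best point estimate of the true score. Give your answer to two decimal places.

32.31

Spearman-Brown: ρ = 2r/(1 + r) = 2(0.452)/(1 + 0.452) = 0.9040/1.452 = 0.6226 → 0.62
T̂ = ρX + (1 − ρ)μ
  = 0.62 × 37 + 0.38 × 24.65
  = 22.94 + 9.3670
  = 32.307
  ≈ 32.31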